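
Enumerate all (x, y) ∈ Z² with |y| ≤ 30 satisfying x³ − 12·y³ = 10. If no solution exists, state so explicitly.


The equation is x³ - 12y³ = 10. For fixed y, x³ = 12·y³ + 10, so a solution requires the RHS to be a perfect cube.
Strategy: iterate y from -30 to 30, compute RHS = 12·y³ + 10, and check whether it is a (positive or negative) perfect cube.
Check small values of y:
  y = 0: RHS = 10 is not a perfect cube.
  y = 1: RHS = 22 is not a perfect cube.
  y = -1: RHS = -2 is not a perfect cube.
  y = 2: RHS = 106 is not a perfect cube.
  y = -2: RHS = -86 is not a perfect cube.
  y = 3: RHS = 334 is not a perfect cube.
  y = -3: RHS = -314 is not a perfect cube.
Continuing the search up to |y| = 30 finds no solutions either.
No (x, y) in the scanned range satisfies the equation.

No integer solutions with |y| ≤ 30.


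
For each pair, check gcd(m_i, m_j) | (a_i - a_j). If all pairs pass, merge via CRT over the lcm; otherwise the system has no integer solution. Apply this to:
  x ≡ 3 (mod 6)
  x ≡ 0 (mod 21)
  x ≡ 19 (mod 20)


Moduli 6, 21, 20 are not pairwise coprime, so CRT works modulo lcm(m_i) when all pairwise compatibility conditions hold.
Pairwise compatibility: gcd(m_i, m_j) must divide a_i - a_j for every pair.
Merge one congruence at a time:
  Start: x ≡ 3 (mod 6).
  Combine with x ≡ 0 (mod 21): gcd(6, 21) = 3; 0 - 3 = -3, which IS divisible by 3, so compatible.
    Write x = 3 + 6·t and substitute into x ≡ 0 (mod 21): 6·t ≡ 0 − 3 = -3 (mod 21).
    Divide the congruence (and modulus) by g = 3: 2·t ≡ -1 (mod 7).
    Reduce coefficients mod 7: 2·t ≡ 6 (mod 7).
    The inverse of 2 mod 7 is 4 (since 2·4 = 8 = 1·7 + 1), so t ≡ 4·6 = 24 ≡ 3 (mod 7).
    Then x = 3 + 6·3 = 21, valid modulo lcm(6, 21) = 42: x ≡ 21 (mod 42).
  Combine with x ≡ 19 (mod 20): gcd(42, 20) = 2; 19 - 21 = -2, which IS divisible by 2, so compatible.
    Write x = 21 + 42·t and substitute into x ≡ 19 (mod 20): 42·t ≡ 19 − 21 = -2 (mod 20).
    Divide the congruence (and modulus) by g = 2: 21·t ≡ -1 (mod 10).
    Reduce coefficients mod 10: 1·t ≡ 9 (mod 10).
    So t ≡ 9 (mod 10).
    Then x = 21 + 42·9 = 399, valid modulo lcm(42, 20) = 420: x ≡ 399 (mod 420).
Verify: 399 mod 6 = 3, 399 mod 21 = 0, 399 mod 20 = 19.

x ≡ 399 (mod 420).


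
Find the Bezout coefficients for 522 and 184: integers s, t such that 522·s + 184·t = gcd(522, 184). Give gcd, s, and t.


Euclidean algorithm on (522, 184) — divide until remainder is 0:
  522 = 2 · 184 + 154
  184 = 1 · 154 + 30
  154 = 5 · 30 + 4
  30 = 7 · 4 + 2
  4 = 2 · 2 + 0
gcd(522, 184) = 2.
Track Bezout coefficients alongside the remainders: start with r₀ = 522 = a·1 + b·0 (s = 1, t = 0) and r₁ = 184 = a·0 + b·1 (s = 0, t = 1); each new remainder r_{k+1} = r_{k-1} − q_k·r_k inherits s_{k+1} = s_{k-1} − q_k·s_k, t_{k+1} = t_{k-1} − q_k·t_k, so r_k = a·s_k + b·t_k at every step:
  q = 2: r = 154, s = 1 − 2·0 = 1, t = 0 − 2·1 = -2  (check: 522·1 + 184·(-2) = 154)
  q = 1: r = 30, s = 0 − 1·1 = -1, t = 1 − 1·(-2) = 3  (check: 522·(-1) + 184·3 = 30)
  q = 5: r = 4, s = 1 − 5·(-1) = 6, t = -2 − 5·3 = -17  (check: 522·6 + 184·(-17) = 4)
  q = 7: r = 2, s = -1 − 7·6 = -43, t = 3 − 7·(-17) = 122  (check: 522·(-43) + 184·122 = 2)
The row with r = 2 (the gcd) gives the Bezout coefficients s = -43, t = 122.
Result: 522 · (-43) + 184 · (122) = 2.

gcd(522, 184) = 2; s = -43, t = 122 (check: 522·(-43) + 184·122 = 2).


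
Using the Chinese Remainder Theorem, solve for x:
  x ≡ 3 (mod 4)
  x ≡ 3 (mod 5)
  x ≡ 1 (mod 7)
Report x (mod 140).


Moduli 4, 5, 7 are pairwise coprime; by CRT there is a unique solution modulo M = 4 · 5 · 7 = 140.
Solve pairwise, accumulating the modulus:
  Start with x ≡ 3 (mod 4).
  Combine with x ≡ 3 (mod 5): since gcd(4, 5) = 1, we get a unique residue mod 20.
    Write x = 3 + 4·t and substitute into x ≡ 3 (mod 5): 4·t ≡ 3 − 3 = 0 (mod 5).
    The inverse of 4 mod 5 is 4 (since 4·4 = 16 = 3·5 + 1), so t ≡ 4·0 = 0 ≡ 0 (mod 5).
    Then x = 3 + 4·0 = 3, valid modulo lcm(4, 5) = 20: x ≡ 3 (mod 20).
  Combine with x ≡ 1 (mod 7): since gcd(20, 7) = 1, we get a unique residue mod 140.
    Write x = 3 + 20·t and substitute into x ≡ 1 (mod 7): 20·t ≡ 1 − 3 = -2 (mod 7).
    Reduce coefficients mod 7: 6·t ≡ 5 (mod 7).
    The inverse of 6 mod 7 is 6 (since 6·6 = 36 = 5·7 + 1), so t ≡ 6·5 = 30 ≡ 2 (mod 7).
    Then x = 3 + 20·2 = 43, valid modulo lcm(20, 7) = 140: x ≡ 43 (mod 140).
Verify: 43 mod 4 = 3 ✓, 43 mod 5 = 3 ✓, 43 mod 7 = 1 ✓.

x ≡ 43 (mod 140).


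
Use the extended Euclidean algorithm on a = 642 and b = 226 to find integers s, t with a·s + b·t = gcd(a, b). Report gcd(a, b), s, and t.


Euclidean algorithm on (642, 226) — divide until remainder is 0:
  642 = 2 · 226 + 190
  226 = 1 · 190 + 36
  190 = 5 · 36 + 10
  36 = 3 · 10 + 6
  10 = 1 · 6 + 4
  6 = 1 · 4 + 2
  4 = 2 · 2 + 0
gcd(642, 226) = 2.
Track Bezout coefficients alongside the remainders: start with r₀ = 642 = a·1 + b·0 (s = 1, t = 0) and r₁ = 226 = a·0 + b·1 (s = 0, t = 1); each new remainder r_{k+1} = r_{k-1} − q_k·r_k inherits s_{k+1} = s_{k-1} − q_k·s_k, t_{k+1} = t_{k-1} − q_k·t_k, so r_k = a·s_k + b·t_k at every step:
  q = 2: r = 190, s = 1 − 2·0 = 1, t = 0 − 2·1 = -2  (check: 642·1 + 226·(-2) = 190)
  q = 1: r = 36, s = 0 − 1·1 = -1, t = 1 − 1·(-2) = 3  (check: 642·(-1) + 226·3 = 36)
  q = 5: r = 10, s = 1 − 5·(-1) = 6, t = -2 − 5·3 = -17  (check: 642·6 + 226·(-17) = 10)
  q = 3: r = 6, s = -1 − 3·6 = -19, t = 3 − 3·(-17) = 54  (check: 642·(-19) + 226·54 = 6)
  q = 1: r = 4, s = 6 − 1·(-19) = 25, t = -17 − 1·54 = -71  (check: 642·25 + 226·(-71) = 4)
  q = 1: r = 2, s = -19 − 1·25 = -44, t = 54 − 1·(-71) = 125  (check: 642·(-44) + 226·125 = 2)
The row with r = 2 (the gcd) gives the Bezout coefficients s = -44, t = 125.
Result: 642 · (-44) + 226 · (125) = 2.

gcd(642, 226) = 2; s = -44, t = 125 (check: 642·(-44) + 226·125 = 2).


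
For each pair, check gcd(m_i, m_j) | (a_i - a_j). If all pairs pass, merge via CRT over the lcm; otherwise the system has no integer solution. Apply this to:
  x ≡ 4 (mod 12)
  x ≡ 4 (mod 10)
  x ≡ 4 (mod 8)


Moduli 12, 10, 8 are not pairwise coprime, so CRT works modulo lcm(m_i) when all pairwise compatibility conditions hold.
Pairwise compatibility: gcd(m_i, m_j) must divide a_i - a_j for every pair.
Merge one congruence at a time:
  Start: x ≡ 4 (mod 12).
  Combine with x ≡ 4 (mod 10): gcd(12, 10) = 2; 4 - 4 = 0, which IS divisible by 2, so compatible.
    Write x = 4 + 12·t and substitute into x ≡ 4 (mod 10): 12·t ≡ 4 − 4 = 0 (mod 10).
    Divide the congruence (and modulus) by g = 2: 6·t ≡ 0 (mod 5).
    Reduce coefficients mod 5: 1·t ≡ 0 (mod 5).
    So t ≡ 0 (mod 5).
    Then x = 4 + 12·0 = 4, valid modulo lcm(12, 10) = 60: x ≡ 4 (mod 60).
  Combine with x ≡ 4 (mod 8): gcd(60, 8) = 4; 4 - 4 = 0, which IS divisible by 4, so compatible.
    Write x = 4 + 60·t and substitute into x ≡ 4 (mod 8): 60·t ≡ 4 − 4 = 0 (mod 8).
    Divide the congruence (and modulus) by g = 4: 15·t ≡ 0 (mod 2).
    Reduce coefficients mod 2: 1·t ≡ 0 (mod 2).
    So t ≡ 0 (mod 2).
    Then x = 4 + 60·0 = 4, valid modulo lcm(60, 8) = 120: x ≡ 4 (mod 120).
Verify: 4 mod 12 = 4, 4 mod 10 = 4, 4 mod 8 = 4.

x ≡ 4 (mod 120).


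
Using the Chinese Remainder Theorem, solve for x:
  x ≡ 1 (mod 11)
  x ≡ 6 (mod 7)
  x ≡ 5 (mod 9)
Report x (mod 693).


Moduli 11, 7, 9 are pairwise coprime; by CRT there is a unique solution modulo M = 11 · 7 · 9 = 693.
Solve pairwise, accumulating the modulus:
  Start with x ≡ 1 (mod 11).
  Combine with x ≡ 6 (mod 7): since gcd(11, 7) = 1, we get a unique residue mod 77.
    Write x = 1 + 11·t and substitute into x ≡ 6 (mod 7): 11·t ≡ 6 − 1 = 5 (mod 7).
    Reduce coefficients mod 7: 4·t ≡ 5 (mod 7).
    The inverse of 4 mod 7 is 2 (since 4·2 = 8 = 1·7 + 1), so t ≡ 2·5 = 10 ≡ 3 (mod 7).
    Then x = 1 + 11·3 = 34, valid modulo lcm(11, 7) = 77: x ≡ 34 (mod 77).
  Combine with x ≡ 5 (mod 9): since gcd(77, 9) = 1, we get a unique residue mod 693.
    Write x = 34 + 77·t and substitute into x ≡ 5 (mod 9): 77·t ≡ 5 − 34 = -29 (mod 9).
    Reduce coefficients mod 9: 5·t ≡ 7 (mod 9).
    The inverse of 5 mod 9 is 2 (since 5·2 = 10 = 1·9 + 1), so t ≡ 2·7 = 14 ≡ 5 (mod 9).
    Then x = 34 + 77·5 = 419, valid modulo lcm(77, 9) = 693: x ≡ 419 (mod 693).
Verify: 419 mod 11 = 1 ✓, 419 mod 7 = 6 ✓, 419 mod 9 = 5 ✓.

x ≡ 419 (mod 693).


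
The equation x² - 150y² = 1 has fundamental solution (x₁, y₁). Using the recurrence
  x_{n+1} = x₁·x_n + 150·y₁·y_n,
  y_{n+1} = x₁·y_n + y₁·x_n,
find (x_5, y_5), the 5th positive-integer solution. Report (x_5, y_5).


Step 1: Find the fundamental solution (x₁, y₁) of x² - 150y² = 1.
  Expand √150 as a continued fraction. a₀ = ⌊√150⌋ = 12; iterate m_{k+1} = d_k·a_k − m_k, d_{k+1} = (150 − m_{k+1}²)/d_k, a_{k+1} = ⌊(a₀ + m_{k+1})/d_{k+1}⌋ (starting m₀ = 0, d₀ = 1), with convergents p_k = a_k·p_{k-1} + p_{k-2}, q_k = a_k·q_{k-1} + q_{k-2} (p₋₁ = 1, q₋₁ = 0):
  k = 0: a₀ = 12; p₀/q₀ = 12/1; p₀² − 150·q₀² = 144 − 150 = -6.
  k = 1: m = 12, d = 6, a = ⌊(12 + 12)/6⌋ = 4; p/q = (4·12 + 1)/(4·1 + 0) = 49/4; p² − 150·q² = 2401 − 2400 = 1.
  The first convergent with p² − 150·q² = 1 gives the fundamental solution (x₁, y₁) = (49, 4).
Step 2: Apply the recurrence (x_{n+1}, y_{n+1}) = (x₁x_n + 150y₁y_n, x₁y_n + y₁x_n) repeatedly.
  From (x_1, y_1) = (49, 4): x_2 = 49·49 + 150·4·4 = 4801; y_2 = 49·4 + 4·49 = 392.
  From (x_2, y_2) = (4801, 392): x_3 = 49·4801 + 150·4·392 = 470449; y_3 = 49·392 + 4·4801 = 38412.
  From (x_3, y_3) = (470449, 38412): x_4 = 49·470449 + 150·4·38412 = 46099201; y_4 = 49·38412 + 4·470449 = 3763984.
  From (x_4, y_4) = (46099201, 3763984): x_5 = 49·46099201 + 150·4·3763984 = 4517251249; y_5 = 49·3763984 + 4·46099201 = 368832020.
Step 3: Verify x_5² - 150·y_5² = 20405558846592060001 - 20405558846592060000 = 1 (should be 1). ✓

(x_1, y_1) = (49, 4); (x_5, y_5) = (4517251249, 368832020).


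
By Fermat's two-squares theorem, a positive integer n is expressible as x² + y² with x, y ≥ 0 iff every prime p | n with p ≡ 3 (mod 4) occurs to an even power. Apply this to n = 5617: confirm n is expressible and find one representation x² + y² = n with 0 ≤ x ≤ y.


Step 1: Factor n = 5617 = 41 · 137.
Step 2: Check the mod-4 condition on each prime factor: 41 ≡ 1 (mod 4), exponent 1; 137 ≡ 1 (mod 4), exponent 1.
All primes ≡ 3 (mod 4) appear to even exponent (or don't appear), so by the two-squares theorem n IS expressible as a sum of two squares.
Step 3: Build a representation. Here n = 41 · 137 is a product of primes ≡ 1 (mod 4). Each prime p ≡ 1 (mod 4) is itself a sum of two squares; find a² by testing p − a² for a perfect square:
  41: 41 − 1² = 40, 41 − 2² = 37, 41 − 3² = 32, 41 − 4² = 25 = 5² ⇒ 41 = 4² + 5².
  137: 137 − 1² = 136, 137 − 2² = 133, 137 − 3² = 128, 137 − 4² = 121 = 11² ⇒ 137 = 4² + 11².
  Combine using the Brahmagupta–Fibonacci identity (a² + b²)(c² + d²) = (ac − bd)² + (ad + bc)² = (ac + bd)² + (ad − bc)²:
  41 · 137 = 5617: from (4² + 5²)(4² + 11²), take (4·4 − 5·11, 4·11 + 5·4) = (16 − 55, 44 + 20) = (-39, 64); dropping signs (only squares matter) gives (39, 64); check 39² + 64² = 1521 + 4096 = 5617 ✓.
Step 4: Order so x ≤ y and verify: 39² + 64² = 1521 + 4096 = 5617 = n. ✓

n = 5617 = 39² + 64² (one valid representation with x ≤ y).


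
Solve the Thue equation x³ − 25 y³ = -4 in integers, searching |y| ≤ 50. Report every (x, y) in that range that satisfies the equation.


The equation is x³ - 25y³ = -4. For fixed y, x³ = 25·y³ − 4, so a solution requires the RHS to be a perfect cube.
Strategy: iterate y from -50 to 50, compute RHS = 25·y³ − 4, and check whether it is a (positive or negative) perfect cube.
Check small values of y:
  y = 0: RHS = -4 is not a perfect cube.
  y = 1: RHS = 21 is not a perfect cube.
  y = -1: RHS = -29 is not a perfect cube.
  y = 2: RHS = 196 is not a perfect cube.
  y = -2: RHS = -204 is not a perfect cube.
  y = 3: RHS = 671 is not a perfect cube.
  y = -3: RHS = -679 is not a perfect cube.
Continuing the search up to |y| = 50 finds no solutions either.
No (x, y) in the scanned range satisfies the equation.

No integer solutions with |y| ≤ 50.


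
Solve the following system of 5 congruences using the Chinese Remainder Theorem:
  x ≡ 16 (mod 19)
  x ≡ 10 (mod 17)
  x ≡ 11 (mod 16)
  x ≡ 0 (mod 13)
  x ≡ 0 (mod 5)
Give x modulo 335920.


Product of moduli M = 19 · 17 · 16 · 13 · 5 = 335920.
Merge one congruence at a time:
  Start: x ≡ 16 (mod 19).
  Combine with x ≡ 10 (mod 17); new modulus lcm = 323.
    Write x = 16 + 19·t and substitute into x ≡ 10 (mod 17): 19·t ≡ 10 − 16 = -6 (mod 17).
    Reduce coefficients mod 17: 2·t ≡ 11 (mod 17).
    The inverse of 2 mod 17 is 9 (since 2·9 = 18 = 1·17 + 1), so t ≡ 9·11 = 99 ≡ 14 (mod 17).
    Then x = 16 + 19·14 = 282, valid modulo lcm(19, 17) = 323: x ≡ 282 (mod 323).
  Combine with x ≡ 11 (mod 16); new modulus lcm = 5168.
    Write x = 282 + 323·t and substitute into x ≡ 11 (mod 16): 323·t ≡ 11 − 282 = -271 (mod 16).
    Reduce coefficients mod 16: 3·t ≡ 1 (mod 16).
    The inverse of 3 mod 16 is 11 (since 3·11 = 33 = 2·16 + 1), so t ≡ 11·1 = 11 ≡ 11 (mod 16).
    Then x = 282 + 323·11 = 3835, valid modulo lcm(323, 16) = 5168: x ≡ 3835 (mod 5168).
  Combine with x ≡ 0 (mod 13); new modulus lcm = 67184.
    Write x = 3835 + 5168·t and substitute into x ≡ 0 (mod 13): 5168·t ≡ 0 − 3835 = -3835 (mod 13).
    Reduce coefficients mod 13: 7·t ≡ 0 (mod 13).
    The inverse of 7 mod 13 is 2 (since 7·2 = 14 = 1·13 + 1), so t ≡ 2·0 = 0 ≡ 0 (mod 13).
    Then x = 3835 + 5168·0 = 3835, valid modulo lcm(5168, 13) = 67184: x ≡ 3835 (mod 67184).
  Combine with x ≡ 0 (mod 5); new modulus lcm = 335920.
    Write x = 3835 + 67184·t and substitute into x ≡ 0 (mod 5): 67184·t ≡ 0 − 3835 = -3835 (mod 5).
    Reduce coefficients mod 5: 4·t ≡ 0 (mod 5).
    The inverse of 4 mod 5 is 4 (since 4·4 = 16 = 3·5 + 1), so t ≡ 4·0 = 0 ≡ 0 (mod 5).
    Then x = 3835 + 67184·0 = 3835, valid modulo lcm(67184, 5) = 335920: x ≡ 3835 (mod 335920).
Verify against each original: 3835 mod 19 = 16, 3835 mod 17 = 10, 3835 mod 16 = 11, 3835 mod 13 = 0, 3835 mod 5 = 0.

x ≡ 3835 (mod 335920).


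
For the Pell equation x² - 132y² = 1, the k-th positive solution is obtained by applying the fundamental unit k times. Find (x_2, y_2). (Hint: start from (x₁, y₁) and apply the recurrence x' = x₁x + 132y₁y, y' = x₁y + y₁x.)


Step 1: Find the fundamental solution (x₁, y₁) of x² - 132y² = 1.
  Expand √132 as a continued fraction. a₀ = ⌊√132⌋ = 11; iterate m_{k+1} = d_k·a_k − m_k, d_{k+1} = (132 − m_{k+1}²)/d_k, a_{k+1} = ⌊(a₀ + m_{k+1})/d_{k+1}⌋ (starting m₀ = 0, d₀ = 1), with convergents p_k = a_k·p_{k-1} + p_{k-2}, q_k = a_k·q_{k-1} + q_{k-2} (p₋₁ = 1, q₋₁ = 0):
  k = 0: a₀ = 11; p₀/q₀ = 11/1; p₀² − 132·q₀² = 121 − 132 = -11.
  k = 1: m = 11, d = 11, a = ⌊(11 + 11)/11⌋ = 2; p/q = (2·11 + 1)/(2·1 + 0) = 23/2; p² − 132·q² = 529 − 528 = 1.
  The first convergent with p² − 132·q² = 1 gives the fundamental solution (x₁, y₁) = (23, 2).
Step 2: Apply the recurrence (x_{n+1}, y_{n+1}) = (x₁x_n + 132y₁y_n, x₁y_n + y₁x_n) repeatedly.
  From (x_1, y_1) = (23, 2): x_2 = 23·23 + 132·2·2 = 1057; y_2 = 23·2 + 2·23 = 92.
Step 3: Verify x_2² - 132·y_2² = 1117249 - 1117248 = 1 (should be 1). ✓

(x_1, y_1) = (23, 2); (x_2, y_2) = (1057, 92).


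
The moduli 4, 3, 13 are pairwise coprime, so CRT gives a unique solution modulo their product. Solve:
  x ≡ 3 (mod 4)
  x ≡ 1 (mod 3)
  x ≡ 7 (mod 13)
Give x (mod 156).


Moduli 4, 3, 13 are pairwise coprime; by CRT there is a unique solution modulo M = 4 · 3 · 13 = 156.
Solve pairwise, accumulating the modulus:
  Start with x ≡ 3 (mod 4).
  Combine with x ≡ 1 (mod 3): since gcd(4, 3) = 1, we get a unique residue mod 12.
    Write x = 3 + 4·t and substitute into x ≡ 1 (mod 3): 4·t ≡ 1 − 3 = -2 (mod 3).
    Reduce coefficients mod 3: 1·t ≡ 1 (mod 3).
    So t ≡ 1 (mod 3).
    Then x = 3 + 4·1 = 7, valid modulo lcm(4, 3) = 12: x ≡ 7 (mod 12).
  Combine with x ≡ 7 (mod 13): since gcd(12, 13) = 1, we get a unique residue mod 156.
    Write x = 7 + 12·t and substitute into x ≡ 7 (mod 13): 12·t ≡ 7 − 7 = 0 (mod 13).
    The inverse of 12 mod 13 is 12 (since 12·12 = 144 = 11·13 + 1), so t ≡ 12·0 = 0 ≡ 0 (mod 13).
    Then x = 7 + 12·0 = 7, valid modulo lcm(12, 13) = 156: x ≡ 7 (mod 156).
Verify: 7 mod 4 = 3 ✓, 7 mod 3 = 1 ✓, 7 mod 13 = 7 ✓.

x ≡ 7 (mod 156).


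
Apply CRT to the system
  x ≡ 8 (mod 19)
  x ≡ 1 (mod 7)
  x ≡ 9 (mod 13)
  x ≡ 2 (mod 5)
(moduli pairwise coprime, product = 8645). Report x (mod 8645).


Product of moduli M = 19 · 7 · 13 · 5 = 8645.
Merge one congruence at a time:
  Start: x ≡ 8 (mod 19).
  Combine with x ≡ 1 (mod 7); new modulus lcm = 133.
    Write x = 8 + 19·t and substitute into x ≡ 1 (mod 7): 19·t ≡ 1 − 8 = -7 (mod 7).
    Reduce coefficients mod 7: 5·t ≡ 0 (mod 7).
    The inverse of 5 mod 7 is 3 (since 5·3 = 15 = 2·7 + 1), so t ≡ 3·0 = 0 ≡ 0 (mod 7).
    Then x = 8 + 19·0 = 8, valid modulo lcm(19, 7) = 133: x ≡ 8 (mod 133).
  Combine with x ≡ 9 (mod 13); new modulus lcm = 1729.
    Write x = 8 + 133·t and substitute into x ≡ 9 (mod 13): 133·t ≡ 9 − 8 = 1 (mod 13).
    Reduce coefficients mod 13: 3·t ≡ 1 (mod 13).
    The inverse of 3 mod 13 is 9 (since 3·9 = 27 = 2·13 + 1), so t ≡ 9·1 = 9 ≡ 9 (mod 13).
    Then x = 8 + 133·9 = 1205, valid modulo lcm(133, 13) = 1729: x ≡ 1205 (mod 1729).
  Combine with x ≡ 2 (mod 5); new modulus lcm = 8645.
    Write x = 1205 + 1729·t and substitute into x ≡ 2 (mod 5): 1729·t ≡ 2 − 1205 = -1203 (mod 5).
    Reduce coefficients mod 5: 4·t ≡ 2 (mod 5).
    The inverse of 4 mod 5 is 4 (since 4·4 = 16 = 3·5 + 1), so t ≡ 4·2 = 8 ≡ 3 (mod 5).
    Then x = 1205 + 1729·3 = 6392, valid modulo lcm(1729, 5) = 8645: x ≡ 6392 (mod 8645).
Verify against each original: 6392 mod 19 = 8, 6392 mod 7 = 1, 6392 mod 13 = 9, 6392 mod 5 = 2.

x ≡ 6392 (mod 8645).


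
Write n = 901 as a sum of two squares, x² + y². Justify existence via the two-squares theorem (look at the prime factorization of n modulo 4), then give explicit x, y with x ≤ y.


Step 1: Factor n = 901 = 17 · 53.
Step 2: Check the mod-4 condition on each prime factor: 17 ≡ 1 (mod 4), exponent 1; 53 ≡ 1 (mod 4), exponent 1.
All primes ≡ 3 (mod 4) appear to even exponent (or don't appear), so by the two-squares theorem n IS expressible as a sum of two squares.
Step 3: Build a representation. Here n = 17 · 53 is a product of primes ≡ 1 (mod 4). Each prime p ≡ 1 (mod 4) is itself a sum of two squares; find a² by testing p − a² for a perfect square:
  17: 17 − 1² = 16 = 4² ⇒ 17 = 1² + 4².
  53: 53 − 1² = 52, 53 − 2² = 49 = 7² ⇒ 53 = 2² + 7².
  Combine using the Brahmagupta–Fibonacci identity (a² + b²)(c² + d²) = (ac − bd)² + (ad + bc)² = (ac + bd)² + (ad − bc)²:
  17 · 53 = 901: from (1² + 4²)(2² + 7²), take (1·2 − 4·7, 1·7 + 4·2) = (2 − 28, 7 + 8) = (-26, 15); dropping signs (only squares matter) gives (26, 15); check 26² + 15² = 676 + 225 = 901 ✓.
Step 4: Order so x ≤ y and verify: 15² + 26² = 225 + 676 = 901 = n. ✓

n = 901 = 15² + 26² (one valid representation with x ≤ y).


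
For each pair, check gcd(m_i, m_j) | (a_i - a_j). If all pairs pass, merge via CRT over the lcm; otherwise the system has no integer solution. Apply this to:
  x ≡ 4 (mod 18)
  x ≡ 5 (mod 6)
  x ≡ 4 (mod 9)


Moduli 18, 6, 9 are not pairwise coprime, so CRT works modulo lcm(m_i) when all pairwise compatibility conditions hold.
Pairwise compatibility: gcd(m_i, m_j) must divide a_i - a_j for every pair.
Merge one congruence at a time:
  Start: x ≡ 4 (mod 18).
  Combine with x ≡ 5 (mod 6): gcd(18, 6) = 6, and 5 - 4 = 1 is NOT divisible by 6.
    ⇒ system is inconsistent (no integer solution).

No solution (the system is inconsistent).


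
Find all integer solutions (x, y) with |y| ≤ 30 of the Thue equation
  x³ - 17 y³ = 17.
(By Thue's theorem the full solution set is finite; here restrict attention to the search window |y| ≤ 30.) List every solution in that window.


The equation is x³ - 17y³ = 17. For fixed y, x³ = 17·y³ + 17, so a solution requires the RHS to be a perfect cube.
Strategy: iterate y from -30 to 30, compute RHS = 17·y³ + 17, and check whether it is a (positive or negative) perfect cube.
Check small values of y:
  y = 0: RHS = 17 is not a perfect cube.
  y = 1: RHS = 34 is not a perfect cube.
  y = -1: RHS = 0 = (0)³ ⇒ x = 0 works.
  y = 2: RHS = 153 is not a perfect cube.
  y = -2: RHS = -119 is not a perfect cube.
  y = 3: RHS = 476 is not a perfect cube.
  y = -3: RHS = -442 is not a perfect cube.
Continuing the search up to |y| = 30 finds no further solutions beyond those listed.
Collected solutions: (0, -1).

Solutions (with |y| ≤ 30): (0, -1).


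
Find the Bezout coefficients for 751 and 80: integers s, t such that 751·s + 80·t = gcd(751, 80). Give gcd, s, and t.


Euclidean algorithm on (751, 80) — divide until remainder is 0:
  751 = 9 · 80 + 31
  80 = 2 · 31 + 18
  31 = 1 · 18 + 13
  18 = 1 · 13 + 5
  13 = 2 · 5 + 3
  5 = 1 · 3 + 2
  3 = 1 · 2 + 1
  2 = 2 · 1 + 0
gcd(751, 80) = 1.
Track Bezout coefficients alongside the remainders: start with r₀ = 751 = a·1 + b·0 (s = 1, t = 0) and r₁ = 80 = a·0 + b·1 (s = 0, t = 1); each new remainder r_{k+1} = r_{k-1} − q_k·r_k inherits s_{k+1} = s_{k-1} − q_k·s_k, t_{k+1} = t_{k-1} − q_k·t_k, so r_k = a·s_k + b·t_k at every step:
  q = 9: r = 31, s = 1 − 9·0 = 1, t = 0 − 9·1 = -9  (check: 751·1 + 80·(-9) = 31)
  q = 2: r = 18, s = 0 − 2·1 = -2, t = 1 − 2·(-9) = 19  (check: 751·(-2) + 80·19 = 18)
  q = 1: r = 13, s = 1 − 1·(-2) = 3, t = -9 − 1·19 = -28  (check: 751·3 + 80·(-28) = 13)
  q = 1: r = 5, s = -2 − 1·3 = -5, t = 19 − 1·(-28) = 47  (check: 751·(-5) + 80·47 = 5)
  q = 2: r = 3, s = 3 − 2·(-5) = 13, t = -28 − 2·47 = -122  (check: 751·13 + 80·(-122) = 3)
  q = 1: r = 2, s = -5 − 1·13 = -18, t = 47 − 1·(-122) = 169  (check: 751·(-18) + 80·169 = 2)
  q = 1: r = 1, s = 13 − 1·(-18) = 31, t = -122 − 1·169 = -291  (check: 751·31 + 80·(-291) = 1)
The row with r = 1 (the gcd) gives the Bezout coefficients s = 31, t = -291.
Result: 751 · (31) + 80 · (-291) = 1.

gcd(751, 80) = 1; s = 31, t = -291 (check: 751·31 + 80·(-291) = 1).


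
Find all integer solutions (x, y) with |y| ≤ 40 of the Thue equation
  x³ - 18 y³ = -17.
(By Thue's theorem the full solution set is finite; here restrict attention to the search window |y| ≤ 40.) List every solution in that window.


The equation is x³ - 18y³ = -17. For fixed y, x³ = 18·y³ − 17, so a solution requires the RHS to be a perfect cube.
Strategy: iterate y from -40 to 40, compute RHS = 18·y³ − 17, and check whether it is a (positive or negative) perfect cube.
Check small values of y:
  y = 0: RHS = -17 is not a perfect cube.
  y = 1: RHS = 1 = (1)³ ⇒ x = 1 works.
  y = -1: RHS = -35 is not a perfect cube.
  y = 2: RHS = 127 is not a perfect cube.
  y = -2: RHS = -161 is not a perfect cube.
  y = 3: RHS = 469 is not a perfect cube.
  y = -3: RHS = -503 is not a perfect cube.
Continuing the search up to |y| = 40 finds no further solutions beyond those listed.
Collected solutions: (1, 1).

Solutions (with |y| ≤ 40): (1, 1).


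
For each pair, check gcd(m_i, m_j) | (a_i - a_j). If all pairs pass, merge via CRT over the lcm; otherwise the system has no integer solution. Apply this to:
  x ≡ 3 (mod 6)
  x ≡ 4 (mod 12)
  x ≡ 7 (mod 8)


Moduli 6, 12, 8 are not pairwise coprime, so CRT works modulo lcm(m_i) when all pairwise compatibility conditions hold.
Pairwise compatibility: gcd(m_i, m_j) must divide a_i - a_j for every pair.
Merge one congruence at a time:
  Start: x ≡ 3 (mod 6).
  Combine with x ≡ 4 (mod 12): gcd(6, 12) = 6, and 4 - 3 = 1 is NOT divisible by 6.
    ⇒ system is inconsistent (no integer solution).

No solution (the system is inconsistent).


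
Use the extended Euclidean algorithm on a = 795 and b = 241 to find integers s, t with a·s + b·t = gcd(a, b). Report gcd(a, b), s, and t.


Euclidean algorithm on (795, 241) — divide until remainder is 0:
  795 = 3 · 241 + 72
  241 = 3 · 72 + 25
  72 = 2 · 25 + 22
  25 = 1 · 22 + 3
  22 = 7 · 3 + 1
  3 = 3 · 1 + 0
gcd(795, 241) = 1.
Track Bezout coefficients alongside the remainders: start with r₀ = 795 = a·1 + b·0 (s = 1, t = 0) and r₁ = 241 = a·0 + b·1 (s = 0, t = 1); each new remainder r_{k+1} = r_{k-1} − q_k·r_k inherits s_{k+1} = s_{k-1} − q_k·s_k, t_{k+1} = t_{k-1} − q_k·t_k, so r_k = a·s_k + b·t_k at every step:
  q = 3: r = 72, s = 1 − 3·0 = 1, t = 0 − 3·1 = -3  (check: 795·1 + 241·(-3) = 72)
  q = 3: r = 25, s = 0 − 3·1 = -3, t = 1 − 3·(-3) = 10  (check: 795·(-3) + 241·10 = 25)
  q = 2: r = 22, s = 1 − 2·(-3) = 7, t = -3 − 2·10 = -23  (check: 795·7 + 241·(-23) = 22)
  q = 1: r = 3, s = -3 − 1·7 = -10, t = 10 − 1·(-23) = 33  (check: 795·(-10) + 241·33 = 3)
  q = 7: r = 1, s = 7 − 7·(-10) = 77, t = -23 − 7·33 = -254  (check: 795·77 + 241·(-254) = 1)
The row with r = 1 (the gcd) gives the Bezout coefficients s = 77, t = -254.
Result: 795 · (77) + 241 · (-254) = 1.

gcd(795, 241) = 1; s = 77, t = -254 (check: 795·77 + 241·(-254) = 1).


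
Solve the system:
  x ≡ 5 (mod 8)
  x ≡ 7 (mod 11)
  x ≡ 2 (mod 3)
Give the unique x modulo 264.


Moduli 8, 11, 3 are pairwise coprime; by CRT there is a unique solution modulo M = 8 · 11 · 3 = 264.
Solve pairwise, accumulating the modulus:
  Start with x ≡ 5 (mod 8).
  Combine with x ≡ 7 (mod 11): since gcd(8, 11) = 1, we get a unique residue mod 88.
    Write x = 5 + 8·t and substitute into x ≡ 7 (mod 11): 8·t ≡ 7 − 5 = 2 (mod 11).
    The inverse of 8 mod 11 is 7 (since 8·7 = 56 = 5·11 + 1), so t ≡ 7·2 = 14 ≡ 3 (mod 11).
    Then x = 5 + 8·3 = 29, valid modulo lcm(8, 11) = 88: x ≡ 29 (mod 88).
  Combine with x ≡ 2 (mod 3): since gcd(88, 3) = 1, we get a unique residue mod 264.
    Write x = 29 + 88·t and substitute into x ≡ 2 (mod 3): 88·t ≡ 2 − 29 = -27 (mod 3).
    Reduce coefficients mod 3: 1·t ≡ 0 (mod 3).
    So t ≡ 0 (mod 3).
    Then x = 29 + 88·0 = 29, valid modulo lcm(88, 3) = 264: x ≡ 29 (mod 264).
Verify: 29 mod 8 = 5 ✓, 29 mod 11 = 7 ✓, 29 mod 3 = 2 ✓.

x ≡ 29 (mod 264).


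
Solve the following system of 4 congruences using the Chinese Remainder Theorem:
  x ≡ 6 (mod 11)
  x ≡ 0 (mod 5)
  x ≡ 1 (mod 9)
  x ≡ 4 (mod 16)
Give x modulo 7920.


Product of moduli M = 11 · 5 · 9 · 16 = 7920.
Merge one congruence at a time:
  Start: x ≡ 6 (mod 11).
  Combine with x ≡ 0 (mod 5); new modulus lcm = 55.
    Write x = 6 + 11·t and substitute into x ≡ 0 (mod 5): 11·t ≡ 0 − 6 = -6 (mod 5).
    Reduce coefficients mod 5: 1·t ≡ 4 (mod 5).
    So t ≡ 4 (mod 5).
    Then x = 6 + 11·4 = 50, valid modulo lcm(11, 5) = 55: x ≡ 50 (mod 55).
  Combine with x ≡ 1 (mod 9); new modulus lcm = 495.
    Write x = 50 + 55·t and substitute into x ≡ 1 (mod 9): 55·t ≡ 1 − 50 = -49 (mod 9).
    Reduce coefficients mod 9: 1·t ≡ 5 (mod 9).
    So t ≡ 5 (mod 9).
    Then x = 50 + 55·5 = 325, valid modulo lcm(55, 9) = 495: x ≡ 325 (mod 495).
  Combine with x ≡ 4 (mod 16); new modulus lcm = 7920.
    Write x = 325 + 495·t and substitute into x ≡ 4 (mod 16): 495·t ≡ 4 − 325 = -321 (mod 16).
    Reduce coefficients mod 16: 15·t ≡ 15 (mod 16).
    The inverse of 15 mod 16 is 15 (since 15·15 = 225 = 14·16 + 1), so t ≡ 15·15 = 225 ≡ 1 (mod 16).
    Then x = 325 + 495·1 = 820, valid modulo lcm(495, 16) = 7920: x ≡ 820 (mod 7920).
Verify against each original: 820 mod 11 = 6, 820 mod 5 = 0, 820 mod 9 = 1, 820 mod 16 = 4.

x ≡ 820 (mod 7920).


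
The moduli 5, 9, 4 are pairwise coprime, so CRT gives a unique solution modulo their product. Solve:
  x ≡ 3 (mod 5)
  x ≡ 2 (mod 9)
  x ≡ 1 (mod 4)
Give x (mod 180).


Moduli 5, 9, 4 are pairwise coprime; by CRT there is a unique solution modulo M = 5 · 9 · 4 = 180.
Solve pairwise, accumulating the modulus:
  Start with x ≡ 3 (mod 5).
  Combine with x ≡ 2 (mod 9): since gcd(5, 9) = 1, we get a unique residue mod 45.
    Write x = 3 + 5·t and substitute into x ≡ 2 (mod 9): 5·t ≡ 2 − 3 = -1 (mod 9).
    Reduce coefficients mod 9: 5·t ≡ 8 (mod 9).
    The inverse of 5 mod 9 is 2 (since 5·2 = 10 = 1·9 + 1), so t ≡ 2·8 = 16 ≡ 7 (mod 9).
    Then x = 3 + 5·7 = 38, valid modulo lcm(5, 9) = 45: x ≡ 38 (mod 45).
  Combine with x ≡ 1 (mod 4): since gcd(45, 4) = 1, we get a unique residue mod 180.
    Write x = 38 + 45·t and substitute into x ≡ 1 (mod 4): 45·t ≡ 1 − 38 = -37 (mod 4).
    Reduce coefficients mod 4: 1·t ≡ 3 (mod 4).
    So t ≡ 3 (mod 4).
    Then x = 38 + 45·3 = 173, valid modulo lcm(45, 4) = 180: x ≡ 173 (mod 180).
Verify: 173 mod 5 = 3 ✓, 173 mod 9 = 2 ✓, 173 mod 4 = 1 ✓.

x ≡ 173 (mod 180).


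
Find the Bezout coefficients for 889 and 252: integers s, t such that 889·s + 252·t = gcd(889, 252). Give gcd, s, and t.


Euclidean algorithm on (889, 252) — divide until remainder is 0:
  889 = 3 · 252 + 133
  252 = 1 · 133 + 119
  133 = 1 · 119 + 14
  119 = 8 · 14 + 7
  14 = 2 · 7 + 0
gcd(889, 252) = 7.
Track Bezout coefficients alongside the remainders: start with r₀ = 889 = a·1 + b·0 (s = 1, t = 0) and r₁ = 252 = a·0 + b·1 (s = 0, t = 1); each new remainder r_{k+1} = r_{k-1} − q_k·r_k inherits s_{k+1} = s_{k-1} − q_k·s_k, t_{k+1} = t_{k-1} − q_k·t_k, so r_k = a·s_k + b·t_k at every step:
  q = 3: r = 133, s = 1 − 3·0 = 1, t = 0 − 3·1 = -3  (check: 889·1 + 252·(-3) = 133)
  q = 1: r = 119, s = 0 − 1·1 = -1, t = 1 − 1·(-3) = 4  (check: 889·(-1) + 252·4 = 119)
  q = 1: r = 14, s = 1 − 1·(-1) = 2, t = -3 − 1·4 = -7  (check: 889·2 + 252·(-7) = 14)
  q = 8: r = 7, s = -1 − 8·2 = -17, t = 4 − 8·(-7) = 60  (check: 889·(-17) + 252·60 = 7)
The row with r = 7 (the gcd) gives the Bezout coefficients s = -17, t = 60.
Result: 889 · (-17) + 252 · (60) = 7.

gcd(889, 252) = 7; s = -17, t = 60 (check: 889·(-17) + 252·60 = 7).


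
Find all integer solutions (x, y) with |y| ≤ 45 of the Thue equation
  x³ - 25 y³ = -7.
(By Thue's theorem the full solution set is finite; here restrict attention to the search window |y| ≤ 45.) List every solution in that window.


The equation is x³ - 25y³ = -7. For fixed y, x³ = 25·y³ − 7, so a solution requires the RHS to be a perfect cube.
Strategy: iterate y from -45 to 45, compute RHS = 25·y³ − 7, and check whether it is a (positive or negative) perfect cube.
Check small values of y:
  y = 0: RHS = -7 is not a perfect cube.
  y = 1: RHS = 18 is not a perfect cube.
  y = -1: RHS = -32 is not a perfect cube.
  y = 2: RHS = 193 is not a perfect cube.
  y = -2: RHS = -207 is not a perfect cube.
  y = 3: RHS = 668 is not a perfect cube.
  y = -3: RHS = -682 is not a perfect cube.
Continuing the search up to |y| = 45 finds no solutions either.
No (x, y) in the scanned range satisfies the equation.

No integer solutions with |y| ≤ 45.


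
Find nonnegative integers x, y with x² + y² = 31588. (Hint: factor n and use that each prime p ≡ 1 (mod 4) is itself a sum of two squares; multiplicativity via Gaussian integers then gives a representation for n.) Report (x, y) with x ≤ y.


Step 1: Factor n = 31588 = 2^2 · 53 · 149.
Step 2: Check the mod-4 condition on each prime factor: 2 = 2 (special); 53 ≡ 1 (mod 4), exponent 1; 149 ≡ 1 (mod 4), exponent 1.
All primes ≡ 3 (mod 4) appear to even exponent (or don't appear), so by the two-squares theorem n IS expressible as a sum of two squares.
Step 3: Build a representation. Group n = k² · m with k = 2 and m = 53 · 149 = 7897 (a product of primes ≡ 1 (mod 4)); a representation of m scales to one of n via (k·x)² + (k·y)² = k²(x² + y²). Each prime p ≡ 1 (mod 4) is itself a sum of two squares; find a² by testing p − a² for a perfect square:
  53: 53 − 1² = 52, 53 − 2² = 49 = 7² ⇒ 53 = 2² + 7².
  149: 149 − 1² = 148, 149 − 2² = 145, 149 − 3² = 140, 149 − 4² = 133, 149 − 5² = 124, 149 − 6² = 113, 149 − 7² = 100 = 10² ⇒ 149 = 7² + 10².
  Combine using the Brahmagupta–Fibonacci identity (a² + b²)(c² + d²) = (ac − bd)² + (ad + bc)² = (ac + bd)² + (ad − bc)²:
  53 · 149 = 7897: from (2² + 7²)(7² + 10²), take (2·7 − 7·10, 2·10 + 7·7) = (14 − 70, 20 + 49) = (-56, 69); dropping signs (only squares matter) gives (56, 69); check 56² + 69² = 3136 + 4761 = 7897 ✓.
  Scale by k = 2: (2·56, 2·69) = (112, 138).
Step 4: Order so x ≤ y and verify: 112² + 138² = 12544 + 19044 = 31588 = n. ✓

n = 31588 = 112² + 138² (one valid representation with x ≤ y).


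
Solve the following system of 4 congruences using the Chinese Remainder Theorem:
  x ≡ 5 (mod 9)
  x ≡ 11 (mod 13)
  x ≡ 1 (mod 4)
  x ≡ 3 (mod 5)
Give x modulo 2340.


Product of moduli M = 9 · 13 · 4 · 5 = 2340.
Merge one congruence at a time:
  Start: x ≡ 5 (mod 9).
  Combine with x ≡ 11 (mod 13); new modulus lcm = 117.
    Write x = 5 + 9·t and substitute into x ≡ 11 (mod 13): 9·t ≡ 11 − 5 = 6 (mod 13).
    The inverse of 9 mod 13 is 3 (since 9·3 = 27 = 2·13 + 1), so t ≡ 3·6 = 18 ≡ 5 (mod 13).
    Then x = 5 + 9·5 = 50, valid modulo lcm(9, 13) = 117: x ≡ 50 (mod 117).
  Combine with x ≡ 1 (mod 4); new modulus lcm = 468.
    Write x = 50 + 117·t and substitute into x ≡ 1 (mod 4): 117·t ≡ 1 − 50 = -49 (mod 4).
    Reduce coefficients mod 4: 1·t ≡ 3 (mod 4).
    So t ≡ 3 (mod 4).
    Then x = 50 + 117·3 = 401, valid modulo lcm(117, 4) = 468: x ≡ 401 (mod 468).
  Combine with x ≡ 3 (mod 5); new modulus lcm = 2340.
    Write x = 401 + 468·t and substitute into x ≡ 3 (mod 5): 468·t ≡ 3 − 401 = -398 (mod 5).
    Reduce coefficients mod 5: 3·t ≡ 2 (mod 5).
    The inverse of 3 mod 5 is 2 (since 3·2 = 6 = 1·5 + 1), so t ≡ 2·2 = 4 ≡ 4 (mod 5).
    Then x = 401 + 468·4 = 2273, valid modulo lcm(468, 5) = 2340: x ≡ 2273 (mod 2340).
Verify against each original: 2273 mod 9 = 5, 2273 mod 13 = 11, 2273 mod 4 = 1, 2273 mod 5 = 3.

x ≡ 2273 (mod 2340).


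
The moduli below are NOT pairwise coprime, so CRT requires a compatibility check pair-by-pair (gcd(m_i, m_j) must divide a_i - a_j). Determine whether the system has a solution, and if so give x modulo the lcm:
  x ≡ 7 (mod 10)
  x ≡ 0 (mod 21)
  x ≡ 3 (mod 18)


Moduli 10, 21, 18 are not pairwise coprime, so CRT works modulo lcm(m_i) when all pairwise compatibility conditions hold.
Pairwise compatibility: gcd(m_i, m_j) must divide a_i - a_j for every pair.
Merge one congruence at a time:
  Start: x ≡ 7 (mod 10).
  Combine with x ≡ 0 (mod 21): gcd(10, 21) = 1; 0 - 7 = -7, which IS divisible by 1, so compatible.
    Write x = 7 + 10·t and substitute into x ≡ 0 (mod 21): 10·t ≡ 0 − 7 = -7 (mod 21).
    Reduce coefficients mod 21: 10·t ≡ 14 (mod 21).
    The inverse of 10 mod 21 is 19 (since 10·19 = 190 = 9·21 + 1), so t ≡ 19·14 = 266 ≡ 14 (mod 21).
    Then x = 7 + 10·14 = 147, valid modulo lcm(10, 21) = 210: x ≡ 147 (mod 210).
  Combine with x ≡ 3 (mod 18): gcd(210, 18) = 6; 3 - 147 = -144, which IS divisible by 6, so compatible.
    Write x = 147 + 210·t and substitute into x ≡ 3 (mod 18): 210·t ≡ 3 − 147 = -144 (mod 18).
    Divide the congruence (and modulus) by g = 6: 35·t ≡ -24 (mod 3).
    Reduce coefficients mod 3: 2·t ≡ 0 (mod 3).
    The inverse of 2 mod 3 is 2 (since 2·2 = 4 = 1·3 + 1), so t ≡ 2·0 = 0 ≡ 0 (mod 3).
    Then x = 147 + 210·0 = 147, valid modulo lcm(210, 18) = 630: x ≡ 147 (mod 630).
Verify: 147 mod 10 = 7, 147 mod 21 = 0, 147 mod 18 = 3.

x ≡ 147 (mod 630).


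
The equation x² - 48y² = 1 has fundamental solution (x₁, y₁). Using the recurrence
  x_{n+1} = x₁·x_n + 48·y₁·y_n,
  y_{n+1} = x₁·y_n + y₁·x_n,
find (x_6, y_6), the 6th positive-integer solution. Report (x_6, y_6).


Step 1: Find the fundamental solution (x₁, y₁) of x² - 48y² = 1.
  Expand √48 as a continued fraction. a₀ = ⌊√48⌋ = 6; iterate m_{k+1} = d_k·a_k − m_k, d_{k+1} = (48 − m_{k+1}²)/d_k, a_{k+1} = ⌊(a₀ + m_{k+1})/d_{k+1}⌋ (starting m₀ = 0, d₀ = 1), with convergents p_k = a_k·p_{k-1} + p_{k-2}, q_k = a_k·q_{k-1} + q_{k-2} (p₋₁ = 1, q₋₁ = 0):
  k = 0: a₀ = 6; p₀/q₀ = 6/1; p₀² − 48·q₀² = 36 − 48 = -12.
  k = 1: m = 6, d = 12, a = ⌊(6 + 6)/12⌋ = 1; p/q = (1·6 + 1)/(1·1 + 0) = 7/1; p² − 48·q² = 49 − 48 = 1.
  The first convergent with p² − 48·q² = 1 gives the fundamental solution (x₁, y₁) = (7, 1).
Step 2: Apply the recurrence (x_{n+1}, y_{n+1}) = (x₁x_n + 48y₁y_n, x₁y_n + y₁x_n) repeatedly.
  From (x_1, y_1) = (7, 1): x_2 = 7·7 + 48·1·1 = 97; y_2 = 7·1 + 1·7 = 14.
  From (x_2, y_2) = (97, 14): x_3 = 7·97 + 48·1·14 = 1351; y_3 = 7·14 + 1·97 = 195.
  From (x_3, y_3) = (1351, 195): x_4 = 7·1351 + 48·1·195 = 18817; y_4 = 7·195 + 1·1351 = 2716.
  From (x_4, y_4) = (18817, 2716): x_5 = 7·18817 + 48·1·2716 = 262087; y_5 = 7·2716 + 1·18817 = 37829.
  From (x_5, y_5) = (262087, 37829): x_6 = 7·262087 + 48·1·37829 = 3650401; y_6 = 7·37829 + 1·262087 = 526890.
Step 3: Verify x_6² - 48·y_6² = 13325427460801 - 13325427460800 = 1 (should be 1). ✓

(x_1, y_1) = (7, 1); (x_6, y_6) = (3650401, 526890).


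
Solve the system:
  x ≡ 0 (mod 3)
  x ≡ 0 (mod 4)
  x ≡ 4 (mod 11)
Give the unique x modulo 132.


Moduli 3, 4, 11 are pairwise coprime; by CRT there is a unique solution modulo M = 3 · 4 · 11 = 132.
Solve pairwise, accumulating the modulus:
  Start with x ≡ 0 (mod 3).
  Combine with x ≡ 0 (mod 4): since gcd(3, 4) = 1, we get a unique residue mod 12.
    Write x = 0 + 3·t and substitute into x ≡ 0 (mod 4): 3·t ≡ 0 − 0 = 0 (mod 4).
    The inverse of 3 mod 4 is 3 (since 3·3 = 9 = 2·4 + 1), so t ≡ 3·0 = 0 ≡ 0 (mod 4).
    Then x = 0 + 3·0 = 0, valid modulo lcm(3, 4) = 12: x ≡ 0 (mod 12).
  Combine with x ≡ 4 (mod 11): since gcd(12, 11) = 1, we get a unique residue mod 132.
    Write x = 0 + 12·t and substitute into x ≡ 4 (mod 11): 12·t ≡ 4 − 0 = 4 (mod 11).
    Reduce coefficients mod 11: 1·t ≡ 4 (mod 11).
    So t ≡ 4 (mod 11).
    Then x = 0 + 12·4 = 48, valid modulo lcm(12, 11) = 132: x ≡ 48 (mod 132).
Verify: 48 mod 3 = 0 ✓, 48 mod 4 = 0 ✓, 48 mod 11 = 4 ✓.

x ≡ 48 (mod 132).


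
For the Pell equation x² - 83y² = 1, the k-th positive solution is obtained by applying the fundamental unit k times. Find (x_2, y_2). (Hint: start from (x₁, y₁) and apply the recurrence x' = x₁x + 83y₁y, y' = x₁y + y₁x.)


Step 1: Find the fundamental solution (x₁, y₁) of x² - 83y² = 1.
  Expand √83 as a continued fraction. a₀ = ⌊√83⌋ = 9; iterate m_{k+1} = d_k·a_k − m_k, d_{k+1} = (83 − m_{k+1}²)/d_k, a_{k+1} = ⌊(a₀ + m_{k+1})/d_{k+1}⌋ (starting m₀ = 0, d₀ = 1), with convergents p_k = a_k·p_{k-1} + p_{k-2}, q_k = a_k·q_{k-1} + q_{k-2} (p₋₁ = 1, q₋₁ = 0):
  k = 0: a₀ = 9; p₀/q₀ = 9/1; p₀² − 83·q₀² = 81 − 83 = -2.
  k = 1: m = 9, d = 2, a = ⌊(9 + 9)/2⌋ = 9; p/q = (9·9 + 1)/(9·1 + 0) = 82/9; p² − 83·q² = 6724 − 6723 = 1.
  The first convergent with p² − 83·q² = 1 gives the fundamental solution (x₁, y₁) = (82, 9).
Step 2: Apply the recurrence (x_{n+1}, y_{n+1}) = (x₁x_n + 83y₁y_n, x₁y_n + y₁x_n) repeatedly.
  From (x_1, y_1) = (82, 9): x_2 = 82·82 + 83·9·9 = 13447; y_2 = 82·9 + 9·82 = 1476.
Step 3: Verify x_2² - 83·y_2² = 180821809 - 180821808 = 1 (should be 1). ✓

(x_1, y_1) = (82, 9); (x_2, y_2) = (13447, 1476).
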